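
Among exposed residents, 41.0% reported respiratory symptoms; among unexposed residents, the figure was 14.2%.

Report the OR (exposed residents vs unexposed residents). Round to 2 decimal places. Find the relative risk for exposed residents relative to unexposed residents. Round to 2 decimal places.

OR = 4.20; RR = 2.89

odds, exposed residents = 0.4100/0.5900 = 0.6949
odds, unexposed residents = 0.1420/0.8580 = 0.1655
OR = 0.6949 / 0.1655 = 4.20
RR = 0.4100 / 0.1420 = 2.89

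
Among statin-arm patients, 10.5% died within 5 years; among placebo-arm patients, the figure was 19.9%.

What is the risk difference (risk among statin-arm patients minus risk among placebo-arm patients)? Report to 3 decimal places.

risk difference = 0.1050 − 0.1990 = -0.094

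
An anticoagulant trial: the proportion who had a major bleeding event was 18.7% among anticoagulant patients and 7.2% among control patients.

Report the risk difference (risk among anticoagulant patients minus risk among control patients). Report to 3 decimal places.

risk difference = 0.1870 − 0.0720 = 0.115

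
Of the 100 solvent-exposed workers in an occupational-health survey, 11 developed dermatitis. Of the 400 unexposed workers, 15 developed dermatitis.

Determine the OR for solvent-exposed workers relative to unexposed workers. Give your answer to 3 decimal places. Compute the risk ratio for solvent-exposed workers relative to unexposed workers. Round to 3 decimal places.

OR = 3.172; RR = 2.933

OR = (11 × 385) / (89 × 15) = 4235/1335 ≈ 3.172
risk, solvent-exposed workers = 11/100 = 0.11000
risk, unexposed workers = 15/400 = 0.03750
RR = 0.11000 / 0.03750 = 2.933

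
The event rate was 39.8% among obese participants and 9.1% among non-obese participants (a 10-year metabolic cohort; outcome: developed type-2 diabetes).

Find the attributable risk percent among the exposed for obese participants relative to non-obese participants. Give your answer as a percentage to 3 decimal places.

AR% = (0.3980 − 0.0910) / 0.3980 = 0.7714 → 77.136%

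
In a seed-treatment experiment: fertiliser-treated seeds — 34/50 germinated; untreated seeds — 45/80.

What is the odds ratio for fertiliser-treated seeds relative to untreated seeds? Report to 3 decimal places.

OR = (34 × 35) / (16 × 45) = 1190/720 ≈ 1.653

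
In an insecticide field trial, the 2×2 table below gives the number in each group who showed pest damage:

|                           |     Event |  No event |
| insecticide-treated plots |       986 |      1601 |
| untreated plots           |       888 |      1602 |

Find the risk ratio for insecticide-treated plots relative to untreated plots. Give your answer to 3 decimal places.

risk, insecticide-treated plots = 986/2587 = 0.3811
risk, untreated plots = 888/2490 = 0.3566
RR = 0.3811 / 0.3566 = 1.069

RR ≈ 1.069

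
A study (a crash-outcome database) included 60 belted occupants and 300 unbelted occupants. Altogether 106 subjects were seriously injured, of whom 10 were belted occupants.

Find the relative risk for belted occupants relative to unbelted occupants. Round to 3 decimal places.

0.521

belted occupants without the outcome: 60 − 10 = 50
unbelted occupants with the outcome: 106 − 10 = 96
unbelted occupants without the outcome: 300 − 96 = 204
risk, belted occupants = 10/60 = 0.1667
risk, unbelted occupants = 96/300 = 0.3200
RR = 0.1667 / 0.3200 = 0.521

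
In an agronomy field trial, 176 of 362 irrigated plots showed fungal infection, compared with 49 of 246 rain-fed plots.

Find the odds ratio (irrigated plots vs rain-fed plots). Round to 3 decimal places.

OR = (176 × 197) / (186 × 49) = 34672/9114 ≈ 3.804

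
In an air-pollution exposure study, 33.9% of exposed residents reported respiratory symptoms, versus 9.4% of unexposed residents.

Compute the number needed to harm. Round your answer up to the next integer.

NNH: 5

absolute risk difference = 0.245000
1 / 0.245000 = 4.082 → round up → 5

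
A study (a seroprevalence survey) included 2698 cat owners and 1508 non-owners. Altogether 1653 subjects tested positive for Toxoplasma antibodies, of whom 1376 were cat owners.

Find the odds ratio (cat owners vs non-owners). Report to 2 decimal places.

cat owners without the outcome: 2698 − 1376 = 1322
non-owners with the outcome: 1653 − 1376 = 277
non-owners without the outcome: 1508 − 277 = 1231
odds, cat owners = 1376/1322 = 1.0408
odds, non-owners = 277/1231 = 0.2250
OR = 1.0408 / 0.2250 = 4.63

OR: 4.63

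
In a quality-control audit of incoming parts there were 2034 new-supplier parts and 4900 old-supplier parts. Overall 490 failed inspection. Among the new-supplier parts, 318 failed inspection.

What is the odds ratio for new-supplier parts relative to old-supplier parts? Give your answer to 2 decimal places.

5.09

new-supplier parts without the outcome: 2034 − 318 = 1716
old-supplier parts with the outcome: 490 − 318 = 172
old-supplier parts without the outcome: 4900 − 172 = 4728
odds, new-supplier parts = 318/1716 = 0.18531
odds, old-supplier parts = 172/4728 = 0.03638
OR = 0.18531 / 0.03638 = 5.09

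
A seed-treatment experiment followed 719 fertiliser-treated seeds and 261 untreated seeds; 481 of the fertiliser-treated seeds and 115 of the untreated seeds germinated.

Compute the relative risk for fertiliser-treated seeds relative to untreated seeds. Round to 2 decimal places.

1.52

risk, fertiliser-treated seeds = 481/719 = 0.6690
risk, untreated seeds = 115/261 = 0.4406
RR = 0.6690 / 0.4406 = 1.52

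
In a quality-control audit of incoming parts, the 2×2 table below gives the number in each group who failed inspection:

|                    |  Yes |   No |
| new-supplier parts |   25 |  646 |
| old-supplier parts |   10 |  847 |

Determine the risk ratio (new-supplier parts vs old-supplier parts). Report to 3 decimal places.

risk, new-supplier parts = 25/671 = 0.03726
risk, old-supplier parts = 10/857 = 0.01167
RR = 0.03726 / 0.01167 = 3.193

3.193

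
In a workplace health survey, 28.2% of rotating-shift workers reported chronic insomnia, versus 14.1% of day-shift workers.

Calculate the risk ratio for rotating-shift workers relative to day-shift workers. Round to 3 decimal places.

RR = 0.2820 / 0.1410 = 2.000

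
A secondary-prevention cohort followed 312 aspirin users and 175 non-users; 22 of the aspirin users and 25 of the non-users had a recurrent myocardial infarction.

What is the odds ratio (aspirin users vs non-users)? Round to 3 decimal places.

odds, aspirin users = 22/290 = 0.0759
odds, non-users = 25/150 = 0.1667
OR = 0.0759 / 0.1667 = 0.455

OR: 0.455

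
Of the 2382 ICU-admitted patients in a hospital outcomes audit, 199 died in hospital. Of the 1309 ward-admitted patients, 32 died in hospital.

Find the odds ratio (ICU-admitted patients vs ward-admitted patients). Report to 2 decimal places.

OR = (199 × 1277) / (2183 × 32) = 254123/69856 ≈ 3.64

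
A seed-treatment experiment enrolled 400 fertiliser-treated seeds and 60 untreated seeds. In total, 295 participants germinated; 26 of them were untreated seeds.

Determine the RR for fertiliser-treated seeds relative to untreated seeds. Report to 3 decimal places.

RR = 1.552

fertiliser-treated seeds with the outcome: 295 − 26 = 269
fertiliser-treated seeds without the outcome: 400 − 269 = 131
untreated seeds without the outcome: 60 − 26 = 34
risk, fertiliser-treated seeds = 269/400 = 0.6725
risk, untreated seeds = 26/60 = 0.4333
RR = 0.6725 / 0.4333 = 1.552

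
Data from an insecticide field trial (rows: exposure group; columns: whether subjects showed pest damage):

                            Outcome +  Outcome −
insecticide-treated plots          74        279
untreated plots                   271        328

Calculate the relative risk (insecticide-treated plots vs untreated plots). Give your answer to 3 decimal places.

0.463

risk, insecticide-treated plots = 74/353 = 0.2096
risk, untreated plots = 271/599 = 0.4524
RR = 0.2096 / 0.4524 = 0.463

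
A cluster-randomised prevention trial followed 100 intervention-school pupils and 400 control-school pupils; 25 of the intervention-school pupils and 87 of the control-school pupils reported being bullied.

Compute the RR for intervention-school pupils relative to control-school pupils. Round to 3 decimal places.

RR = 1.149

risk, intervention-school pupils = 25/100 = 0.2500
risk, control-school pupils = 87/400 = 0.2175
RR = 0.2500 / 0.2175 = 1.149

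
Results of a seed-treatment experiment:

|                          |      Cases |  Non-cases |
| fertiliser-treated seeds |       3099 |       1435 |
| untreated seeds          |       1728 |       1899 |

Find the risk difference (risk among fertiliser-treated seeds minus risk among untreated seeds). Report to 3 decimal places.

0.207

risk, fertiliser-treated seeds = 3099/4534 = 0.6835
risk, untreated seeds = 1728/3627 = 0.4764
risk difference = 0.6835 − 0.4764 = 0.207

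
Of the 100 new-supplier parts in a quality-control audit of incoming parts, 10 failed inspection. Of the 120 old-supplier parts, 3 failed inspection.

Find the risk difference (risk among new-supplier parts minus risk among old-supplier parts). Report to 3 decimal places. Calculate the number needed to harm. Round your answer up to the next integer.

risk, new-supplier parts = 10/100 = 0.10000
risk, old-supplier parts = 3/120 = 0.02500
risk difference = 0.10000 − 0.02500 = 0.075
absolute risk difference = 0.075000
1 / 0.075000 = 13.333 → round up → 14

RD = 0.075; NNH = 14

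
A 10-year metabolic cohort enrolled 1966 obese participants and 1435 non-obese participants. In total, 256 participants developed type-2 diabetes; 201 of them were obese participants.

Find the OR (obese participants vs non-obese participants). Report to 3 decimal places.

2.857

obese participants without the outcome: 1966 − 201 = 1765
non-obese participants with the outcome: 256 − 201 = 55
non-obese participants without the outcome: 1435 − 55 = 1380
odds, obese participants = 201/1765 = 0.11388
odds, non-obese participants = 55/1380 = 0.03986
OR = 0.11388 / 0.03986 = 2.857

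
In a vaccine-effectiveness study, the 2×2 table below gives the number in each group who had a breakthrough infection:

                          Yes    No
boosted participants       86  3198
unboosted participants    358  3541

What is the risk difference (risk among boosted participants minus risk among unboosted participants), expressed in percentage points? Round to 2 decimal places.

risk, boosted participants = 86/3284 = 0.02619
risk, unboosted participants = 358/3899 = 0.09182
risk difference = 0.02619 − 0.09182 = -0.06563 → -6.56 percentage points

RD: -6.56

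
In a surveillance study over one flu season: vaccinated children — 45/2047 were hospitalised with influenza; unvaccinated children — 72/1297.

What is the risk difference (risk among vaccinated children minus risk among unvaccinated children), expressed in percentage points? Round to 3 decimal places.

-3.353

risk, vaccinated children = 45/2047 = 0.02198
risk, unvaccinated children = 72/1297 = 0.05551
risk difference = 0.02198 − 0.05551 = -0.03353 → -3.353 percentage points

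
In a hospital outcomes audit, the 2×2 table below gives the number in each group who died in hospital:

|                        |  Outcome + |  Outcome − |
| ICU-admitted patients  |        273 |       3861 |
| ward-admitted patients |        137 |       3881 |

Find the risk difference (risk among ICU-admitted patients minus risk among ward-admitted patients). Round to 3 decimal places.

0.032

risk, ICU-admitted patients = 273/4134 = 0.06604
risk, ward-admitted patients = 137/4018 = 0.03410
risk difference = 0.06604 − 0.03410 = 0.032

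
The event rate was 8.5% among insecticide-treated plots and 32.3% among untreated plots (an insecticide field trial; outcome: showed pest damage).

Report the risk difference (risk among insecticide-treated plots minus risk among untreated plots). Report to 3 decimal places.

risk difference = 0.0850 − 0.3230 = -0.238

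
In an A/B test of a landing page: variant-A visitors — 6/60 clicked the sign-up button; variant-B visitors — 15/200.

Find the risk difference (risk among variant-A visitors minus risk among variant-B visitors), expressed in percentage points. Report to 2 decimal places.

risk, variant-A visitors = 6/60 = 0.1000
risk, variant-B visitors = 15/200 = 0.0750
risk difference = 0.1000 − 0.0750 = 0.0250 → 2.50 percentage points

2.50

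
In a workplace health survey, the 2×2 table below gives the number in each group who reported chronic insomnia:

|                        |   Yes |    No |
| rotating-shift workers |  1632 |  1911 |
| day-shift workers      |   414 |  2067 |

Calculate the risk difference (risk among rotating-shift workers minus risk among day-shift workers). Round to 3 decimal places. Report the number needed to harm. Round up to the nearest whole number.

RD = 0.294; NNH = 4

risk, rotating-shift workers = 1632/3543 = 0.4606
risk, day-shift workers = 414/2481 = 0.1669
risk difference = 0.4606 − 0.1669 = 0.294
absolute risk difference = 0.293758
1 / 0.293758 = 3.404 → round up → 4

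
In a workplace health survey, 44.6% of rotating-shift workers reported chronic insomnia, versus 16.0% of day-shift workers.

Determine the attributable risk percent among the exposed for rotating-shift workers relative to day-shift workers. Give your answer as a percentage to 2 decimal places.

AR% = (0.4460 − 0.1600) / 0.4460 = 0.6413 → 64.13%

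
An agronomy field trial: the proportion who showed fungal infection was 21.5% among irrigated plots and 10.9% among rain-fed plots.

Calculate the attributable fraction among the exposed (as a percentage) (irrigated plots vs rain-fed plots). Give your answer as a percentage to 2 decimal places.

AR% = (0.2150 − 0.1090) / 0.2150 = 0.4930 → 49.30%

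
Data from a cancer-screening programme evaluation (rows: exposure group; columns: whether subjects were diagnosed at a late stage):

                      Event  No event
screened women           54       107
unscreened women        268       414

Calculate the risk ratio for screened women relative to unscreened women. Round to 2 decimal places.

risk, screened women = 54/161 = 0.3354
risk, unscreened women = 268/682 = 0.3930
RR = 0.3354 / 0.3930 = 0.85

RR: 0.85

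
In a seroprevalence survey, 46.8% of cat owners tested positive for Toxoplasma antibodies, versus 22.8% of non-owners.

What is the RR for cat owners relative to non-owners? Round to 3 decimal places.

RR = 0.4680 / 0.2280 = 2.053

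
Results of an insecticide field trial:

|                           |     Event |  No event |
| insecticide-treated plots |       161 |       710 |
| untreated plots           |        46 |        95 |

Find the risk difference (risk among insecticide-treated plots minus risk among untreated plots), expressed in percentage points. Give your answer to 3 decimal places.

RD = -14.140

risk, insecticide-treated plots = 161/871 = 0.1848
risk, untreated plots = 46/141 = 0.3262
risk difference = 0.1848 − 0.3262 = -0.1414 → -14.140 percentage points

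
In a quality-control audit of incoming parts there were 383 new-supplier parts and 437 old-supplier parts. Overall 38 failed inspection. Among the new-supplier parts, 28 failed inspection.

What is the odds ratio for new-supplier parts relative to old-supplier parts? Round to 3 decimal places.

new-supplier parts without the outcome: 383 − 28 = 355
old-supplier parts with the outcome: 38 − 28 = 10
old-supplier parts without the outcome: 437 − 10 = 427
OR = (28 × 427) / (355 × 10) = 11956/3550 ≈ 3.368

3.368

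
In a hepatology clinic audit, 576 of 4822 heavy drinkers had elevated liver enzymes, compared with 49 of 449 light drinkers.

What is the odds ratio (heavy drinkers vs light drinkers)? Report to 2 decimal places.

OR = (576 × 400) / (4246 × 49) = 230400/208054 ≈ 1.11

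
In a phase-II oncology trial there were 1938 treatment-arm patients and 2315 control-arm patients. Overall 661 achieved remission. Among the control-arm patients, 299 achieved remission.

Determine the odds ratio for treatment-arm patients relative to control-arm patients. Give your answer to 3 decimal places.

treatment-arm patients with the outcome: 661 − 299 = 362
treatment-arm patients without the outcome: 1938 − 362 = 1576
control-arm patients without the outcome: 2315 − 299 = 2016
OR = (362 × 2016) / (1576 × 299) = 729792/471224 ≈ 1.549

OR ≈ 1.549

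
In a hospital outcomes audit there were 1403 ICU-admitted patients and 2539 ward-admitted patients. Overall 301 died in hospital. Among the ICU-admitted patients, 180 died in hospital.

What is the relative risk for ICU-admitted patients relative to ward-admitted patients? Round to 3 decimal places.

RR ≈ 2.692

ICU-admitted patients without the outcome: 1403 − 180 = 1223
ward-admitted patients with the outcome: 301 − 180 = 121
ward-admitted patients without the outcome: 2539 − 121 = 2418
risk, ICU-admitted patients = 180/1403 = 0.12830
risk, ward-admitted patients = 121/2539 = 0.04766
RR = 0.12830 / 0.04766 = 2.692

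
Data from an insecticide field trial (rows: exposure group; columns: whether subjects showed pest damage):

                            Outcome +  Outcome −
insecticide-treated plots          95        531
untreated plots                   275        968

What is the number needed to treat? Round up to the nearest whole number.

risk, insecticide-treated plots = 95/626 = 0.151757
risk, untreated plots = 275/1243 = 0.221239
absolute risk difference = 0.069482
1 / 0.069482 = 14.392 → round up → 15

15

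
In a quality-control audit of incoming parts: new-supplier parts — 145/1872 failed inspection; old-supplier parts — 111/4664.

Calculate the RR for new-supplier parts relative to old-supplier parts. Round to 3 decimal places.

RR ≈ 3.255

risk, new-supplier parts = 145/1872 = 0.07746
risk, old-supplier parts = 111/4664 = 0.02380
RR = 0.07746 / 0.02380 = 3.255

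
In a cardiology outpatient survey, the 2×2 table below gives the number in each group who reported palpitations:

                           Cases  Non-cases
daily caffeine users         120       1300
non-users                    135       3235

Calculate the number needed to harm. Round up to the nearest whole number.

23

risk, daily caffeine users = 120/1420 = 0.084507
risk, non-users = 135/3370 = 0.040059
absolute risk difference = 0.044448
1 / 0.044448 = 22.498 → round up → 23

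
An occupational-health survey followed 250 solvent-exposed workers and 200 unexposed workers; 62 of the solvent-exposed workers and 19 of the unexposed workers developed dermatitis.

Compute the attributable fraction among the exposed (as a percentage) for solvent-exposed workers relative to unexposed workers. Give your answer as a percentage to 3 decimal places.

61.694%

risk, solvent-exposed workers = 62/250 = 0.2480
risk, unexposed workers = 19/200 = 0.0950
AR% = (0.2480 − 0.0950) / 0.2480 = 0.6169 → 61.694%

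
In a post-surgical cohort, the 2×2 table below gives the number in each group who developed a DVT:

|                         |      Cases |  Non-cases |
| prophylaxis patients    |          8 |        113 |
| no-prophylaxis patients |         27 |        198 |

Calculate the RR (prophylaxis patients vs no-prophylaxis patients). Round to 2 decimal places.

risk, prophylaxis patients = 8/121 = 0.0661
risk, no-prophylaxis patients = 27/225 = 0.1200
RR = 0.0661 / 0.1200 = 0.55

RR = 0.55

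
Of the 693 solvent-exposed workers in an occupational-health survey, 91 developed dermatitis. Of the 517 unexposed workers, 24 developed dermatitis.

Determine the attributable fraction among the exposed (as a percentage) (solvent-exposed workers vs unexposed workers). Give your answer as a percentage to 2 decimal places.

64.65%

risk, solvent-exposed workers = 91/693 = 0.13131
risk, unexposed workers = 24/517 = 0.04642
AR% = (0.13131 − 0.04642) / 0.13131 = 0.6465 → 64.65%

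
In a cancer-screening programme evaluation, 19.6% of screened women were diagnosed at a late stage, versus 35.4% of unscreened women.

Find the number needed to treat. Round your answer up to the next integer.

absolute risk difference = 0.158000
1 / 0.158000 = 6.329 → round up → 7

NNT = 7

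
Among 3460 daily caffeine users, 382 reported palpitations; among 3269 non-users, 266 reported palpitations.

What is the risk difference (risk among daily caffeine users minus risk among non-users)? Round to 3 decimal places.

RD ≈ 0.029

risk, daily caffeine users = 382/3460 = 0.1104
risk, non-users = 266/3269 = 0.0814
risk difference = 0.1104 − 0.0814 = 0.029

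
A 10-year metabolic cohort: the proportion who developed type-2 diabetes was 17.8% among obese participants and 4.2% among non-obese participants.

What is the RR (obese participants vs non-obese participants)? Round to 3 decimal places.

RR = 0.17800 / 0.04200 = 4.238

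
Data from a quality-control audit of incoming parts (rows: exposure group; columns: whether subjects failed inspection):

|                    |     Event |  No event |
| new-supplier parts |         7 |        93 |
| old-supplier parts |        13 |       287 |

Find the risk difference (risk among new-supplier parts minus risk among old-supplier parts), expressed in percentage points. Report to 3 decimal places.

2.667

risk, new-supplier parts = 7/100 = 0.07000
risk, old-supplier parts = 13/300 = 0.04333
risk difference = 0.07000 − 0.04333 = 0.02667 → 2.667 percentage points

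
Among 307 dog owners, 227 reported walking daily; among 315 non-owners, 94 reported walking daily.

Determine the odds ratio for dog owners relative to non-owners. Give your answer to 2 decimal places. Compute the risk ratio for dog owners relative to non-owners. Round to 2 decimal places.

OR = 6.67; RR = 2.48

OR = (227 × 221) / (80 × 94) = 50167/7520 ≈ 6.67
risk, dog owners = 227/307 = 0.7394
risk, non-owners = 94/315 = 0.2984
RR = 0.7394 / 0.2984 = 2.48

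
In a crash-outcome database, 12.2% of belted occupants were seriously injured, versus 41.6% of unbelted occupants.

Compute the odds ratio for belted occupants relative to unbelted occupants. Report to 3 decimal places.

0.195

odds, belted occupants = 0.1220/0.8780 = 0.1390
odds, unbelted occupants = 0.4160/0.5840 = 0.7123
OR = 0.1390 / 0.7123 = 0.195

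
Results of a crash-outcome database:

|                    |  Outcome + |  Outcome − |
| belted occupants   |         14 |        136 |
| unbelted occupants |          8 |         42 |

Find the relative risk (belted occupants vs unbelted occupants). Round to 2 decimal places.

risk, belted occupants = 14/150 = 0.0933
risk, unbelted occupants = 8/50 = 0.1600
RR = 0.0933 / 0.1600 = 0.58

0.58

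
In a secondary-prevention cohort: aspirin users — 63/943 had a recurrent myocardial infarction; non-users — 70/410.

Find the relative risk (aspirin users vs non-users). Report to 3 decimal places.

risk, aspirin users = 63/943 = 0.0668
risk, non-users = 70/410 = 0.1707
RR = 0.0668 / 0.1707 = 0.391

RR = 0.391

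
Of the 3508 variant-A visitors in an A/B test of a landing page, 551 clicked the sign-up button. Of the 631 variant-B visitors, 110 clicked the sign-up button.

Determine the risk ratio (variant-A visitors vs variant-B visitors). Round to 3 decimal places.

0.901

risk, variant-A visitors = 551/3508 = 0.1571
risk, variant-B visitors = 110/631 = 0.1743
RR = 0.1571 / 0.1743 = 0.901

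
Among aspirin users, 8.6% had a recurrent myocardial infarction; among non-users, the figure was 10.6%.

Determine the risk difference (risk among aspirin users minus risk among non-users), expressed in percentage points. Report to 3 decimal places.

risk difference = 0.0860 − 0.1060 = -0.0200 → -2.000 percentage points

RD = -2.000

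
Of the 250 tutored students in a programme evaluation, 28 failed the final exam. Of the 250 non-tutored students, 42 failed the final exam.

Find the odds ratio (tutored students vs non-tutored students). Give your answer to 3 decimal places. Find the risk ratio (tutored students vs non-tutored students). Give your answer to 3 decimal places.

odds, tutored students = 28/222 = 0.1261
odds, non-tutored students = 42/208 = 0.2019
OR = 0.1261 / 0.2019 = 0.625
risk, tutored students = 28/250 = 0.1120
risk, non-tutored students = 42/250 = 0.1680
RR = 0.1120 / 0.1680 = 0.667

OR = 0.625; RR = 0.667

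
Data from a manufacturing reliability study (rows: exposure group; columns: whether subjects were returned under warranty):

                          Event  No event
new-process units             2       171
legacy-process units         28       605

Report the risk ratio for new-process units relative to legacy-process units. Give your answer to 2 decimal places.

RR = 0.26

risk, new-process units = 2/173 = 0.01156
risk, legacy-process units = 28/633 = 0.04423
RR = 0.01156 / 0.04423 = 0.26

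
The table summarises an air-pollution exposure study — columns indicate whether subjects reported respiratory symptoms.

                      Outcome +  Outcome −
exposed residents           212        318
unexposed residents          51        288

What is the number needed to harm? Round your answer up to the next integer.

risk, exposed residents = 212/530 = 0.400000
risk, unexposed residents = 51/339 = 0.150442
absolute risk difference = 0.249558
1 / 0.249558 = 4.007 → round up → 5

5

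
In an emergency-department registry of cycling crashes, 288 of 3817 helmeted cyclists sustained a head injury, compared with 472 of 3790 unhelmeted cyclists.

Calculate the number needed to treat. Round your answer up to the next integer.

risk, helmeted cyclists = 288/3817 = 0.075452
risk, unhelmeted cyclists = 472/3790 = 0.124538
absolute risk difference = 0.049086
1 / 0.049086 = 20.372 → round up → 21

NNT ≈ 21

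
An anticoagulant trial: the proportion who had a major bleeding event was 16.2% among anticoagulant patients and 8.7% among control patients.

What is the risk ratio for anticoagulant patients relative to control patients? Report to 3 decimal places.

RR = 0.1620 / 0.0870 = 1.862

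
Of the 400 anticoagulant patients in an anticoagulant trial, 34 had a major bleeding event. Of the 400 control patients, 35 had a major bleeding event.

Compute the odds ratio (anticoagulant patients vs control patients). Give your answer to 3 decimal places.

OR: 0.969

odds, anticoagulant patients = 34/366 = 0.0929
odds, control patients = 35/365 = 0.0959
OR = 0.0929 / 0.0959 = 0.969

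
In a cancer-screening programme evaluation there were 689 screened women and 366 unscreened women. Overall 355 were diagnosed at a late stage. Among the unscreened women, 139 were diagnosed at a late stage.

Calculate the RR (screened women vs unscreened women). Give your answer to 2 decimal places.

screened women with the outcome: 355 − 139 = 216
screened women without the outcome: 689 − 216 = 473
unscreened women without the outcome: 366 − 139 = 227
risk, screened women = 216/689 = 0.3135
risk, unscreened women = 139/366 = 0.3798
RR = 0.3135 / 0.3798 = 0.83

RR = 0.83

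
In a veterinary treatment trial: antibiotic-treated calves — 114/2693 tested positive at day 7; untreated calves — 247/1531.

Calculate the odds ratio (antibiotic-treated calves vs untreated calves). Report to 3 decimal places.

odds, antibiotic-treated calves = 114/2579 = 0.04420
odds, untreated calves = 247/1284 = 0.19237
OR = 0.04420 / 0.19237 = 0.230

OR: 0.230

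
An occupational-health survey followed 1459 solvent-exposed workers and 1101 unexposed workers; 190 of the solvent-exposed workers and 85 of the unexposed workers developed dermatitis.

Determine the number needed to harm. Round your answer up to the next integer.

risk, solvent-exposed workers = 190/1459 = 0.130226
risk, unexposed workers = 85/1101 = 0.077203
absolute risk difference = 0.053024
1 / 0.053024 = 18.859 → round up → 19

NNH = 19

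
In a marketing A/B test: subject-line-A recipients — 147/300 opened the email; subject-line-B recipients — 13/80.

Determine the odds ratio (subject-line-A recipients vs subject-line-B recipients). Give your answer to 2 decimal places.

OR = (147 × 67) / (153 × 13) = 9849/1989 ≈ 4.95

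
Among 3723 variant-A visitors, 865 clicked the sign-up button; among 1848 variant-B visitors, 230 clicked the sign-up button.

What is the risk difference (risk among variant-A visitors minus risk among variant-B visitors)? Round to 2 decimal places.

risk, variant-A visitors = 865/3723 = 0.2323
risk, variant-B visitors = 230/1848 = 0.1245
risk difference = 0.2323 − 0.1245 = 0.11

0.11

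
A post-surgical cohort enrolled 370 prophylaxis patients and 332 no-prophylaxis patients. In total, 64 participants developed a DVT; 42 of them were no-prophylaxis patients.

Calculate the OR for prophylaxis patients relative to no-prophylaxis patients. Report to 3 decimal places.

prophylaxis patients with the outcome: 64 − 42 = 22
prophylaxis patients without the outcome: 370 − 22 = 348
no-prophylaxis patients without the outcome: 332 − 42 = 290
OR = (22 × 290) / (348 × 42) = 6380/14616 ≈ 0.437

OR ≈ 0.437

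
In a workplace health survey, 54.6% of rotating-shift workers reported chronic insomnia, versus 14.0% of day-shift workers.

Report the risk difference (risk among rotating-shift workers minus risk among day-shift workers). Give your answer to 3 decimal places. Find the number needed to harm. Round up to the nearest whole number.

RD = 0.406; NNH = 3

risk difference = 0.5460 − 0.1400 = 0.406
absolute risk difference = 0.406000
1 / 0.406000 = 2.463 → round up → 3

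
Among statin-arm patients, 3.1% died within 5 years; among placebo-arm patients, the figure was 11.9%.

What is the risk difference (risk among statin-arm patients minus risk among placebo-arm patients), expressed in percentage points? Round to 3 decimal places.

risk difference = 0.03100 − 0.11900 = -0.08800 → -8.800 percentage points

RD = -8.800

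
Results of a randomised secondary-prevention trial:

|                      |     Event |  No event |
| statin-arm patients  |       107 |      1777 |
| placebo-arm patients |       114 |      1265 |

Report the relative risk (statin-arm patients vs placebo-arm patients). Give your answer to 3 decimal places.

0.687

risk, statin-arm patients = 107/1884 = 0.0568
risk, placebo-arm patients = 114/1379 = 0.0827
RR = 0.0568 / 0.0827 = 0.687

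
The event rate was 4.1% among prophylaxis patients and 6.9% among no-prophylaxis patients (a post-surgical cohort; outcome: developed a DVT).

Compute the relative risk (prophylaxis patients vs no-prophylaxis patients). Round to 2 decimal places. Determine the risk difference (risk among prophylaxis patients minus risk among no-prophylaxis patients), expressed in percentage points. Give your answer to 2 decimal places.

RR = 0.59; RD = -2.80

RR = 0.04100 / 0.06900 = 0.59
risk difference = 0.04100 − 0.06900 = -0.02800 → -2.80 percentage points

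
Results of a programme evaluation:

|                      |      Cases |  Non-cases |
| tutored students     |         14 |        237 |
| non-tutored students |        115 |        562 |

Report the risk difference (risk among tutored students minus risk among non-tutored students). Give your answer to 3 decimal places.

RD ≈ -0.114

risk, tutored students = 14/251 = 0.0558
risk, non-tutored students = 115/677 = 0.1699
risk difference = 0.0558 − 0.1699 = -0.114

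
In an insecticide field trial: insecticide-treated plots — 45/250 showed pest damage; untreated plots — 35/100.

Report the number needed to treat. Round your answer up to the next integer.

NNT: 6

risk, insecticide-treated plots = 45/250 = 0.180000
risk, untreated plots = 35/100 = 0.350000
absolute risk difference = 0.170000
1 / 0.170000 = 5.882 → round up → 6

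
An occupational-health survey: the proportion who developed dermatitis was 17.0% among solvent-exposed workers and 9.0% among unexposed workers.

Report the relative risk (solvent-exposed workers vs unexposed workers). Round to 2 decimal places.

RR = 0.1700 / 0.0900 = 1.89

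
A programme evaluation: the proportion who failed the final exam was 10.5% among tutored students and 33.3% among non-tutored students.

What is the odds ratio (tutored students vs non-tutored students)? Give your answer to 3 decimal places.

odds, tutored students = 0.1050/0.8950 = 0.1173
odds, non-tutored students = 0.3330/0.6670 = 0.4993
OR = 0.1173 / 0.4993 = 0.235

0.235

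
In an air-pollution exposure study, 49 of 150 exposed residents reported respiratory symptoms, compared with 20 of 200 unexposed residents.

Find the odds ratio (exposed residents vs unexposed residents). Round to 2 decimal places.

OR = (49 × 180) / (101 × 20) = 8820/2020 ≈ 4.37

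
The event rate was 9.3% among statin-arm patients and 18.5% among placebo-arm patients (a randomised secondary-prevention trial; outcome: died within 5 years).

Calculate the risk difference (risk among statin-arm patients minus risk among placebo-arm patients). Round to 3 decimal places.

risk difference = 0.0930 − 0.1850 = -0.092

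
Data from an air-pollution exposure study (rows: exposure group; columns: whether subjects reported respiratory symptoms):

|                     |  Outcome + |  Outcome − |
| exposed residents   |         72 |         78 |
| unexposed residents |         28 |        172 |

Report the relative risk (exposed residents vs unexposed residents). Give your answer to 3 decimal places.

RR = 3.429

risk, exposed residents = 72/150 = 0.4800
risk, unexposed residents = 28/200 = 0.1400
RR = 0.4800 / 0.1400 = 3.429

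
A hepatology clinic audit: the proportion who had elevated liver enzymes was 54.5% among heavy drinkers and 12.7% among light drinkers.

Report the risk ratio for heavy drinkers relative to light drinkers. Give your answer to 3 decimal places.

RR = 0.5450 / 0.1270 = 4.291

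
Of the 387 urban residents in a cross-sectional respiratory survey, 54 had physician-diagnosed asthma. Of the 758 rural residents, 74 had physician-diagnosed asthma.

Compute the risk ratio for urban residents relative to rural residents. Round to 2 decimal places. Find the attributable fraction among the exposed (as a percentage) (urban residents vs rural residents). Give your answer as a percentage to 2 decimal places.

risk, urban residents = 54/387 = 0.1395
risk, rural residents = 74/758 = 0.0976
RR = 0.1395 / 0.0976 = 1.43
AR% = (0.1395 − 0.0976) / 0.1395 = 0.3004 → 30.04%

RR = 1.43; AR% = 30.04%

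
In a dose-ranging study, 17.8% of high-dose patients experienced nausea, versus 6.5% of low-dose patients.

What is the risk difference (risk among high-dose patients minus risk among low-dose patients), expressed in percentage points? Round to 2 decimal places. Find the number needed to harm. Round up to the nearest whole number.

risk difference = 0.1780 − 0.0650 = 0.1130 → 11.30 percentage points
absolute risk difference = 0.113000
1 / 0.113000 = 8.850 → round up → 9

RD = 11.30; NNH = 9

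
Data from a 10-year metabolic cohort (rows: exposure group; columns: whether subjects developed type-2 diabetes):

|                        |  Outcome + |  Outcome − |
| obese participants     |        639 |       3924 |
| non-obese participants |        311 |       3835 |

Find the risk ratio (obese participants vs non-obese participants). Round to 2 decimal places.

risk, obese participants = 639/4563 = 0.1400
risk, non-obese participants = 311/4146 = 0.0750
RR = 0.1400 / 0.0750 = 1.87

RR ≈ 1.87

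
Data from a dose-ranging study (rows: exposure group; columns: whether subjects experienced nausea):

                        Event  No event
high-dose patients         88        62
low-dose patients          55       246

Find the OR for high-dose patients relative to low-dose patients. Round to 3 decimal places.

odds, high-dose patients = 88/62 = 1.4194
odds, low-dose patients = 55/246 = 0.2236
OR = 1.4194 / 0.2236 = 6.348

OR: 6.348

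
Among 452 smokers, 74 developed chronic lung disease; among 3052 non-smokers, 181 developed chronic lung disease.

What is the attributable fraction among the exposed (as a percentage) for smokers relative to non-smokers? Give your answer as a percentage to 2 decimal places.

risk, smokers = 74/452 = 0.1637
risk, non-smokers = 181/3052 = 0.0593
AR% = (0.1637 − 0.0593) / 0.1637 = 0.6378 → 63.78%

AR% = 63.78%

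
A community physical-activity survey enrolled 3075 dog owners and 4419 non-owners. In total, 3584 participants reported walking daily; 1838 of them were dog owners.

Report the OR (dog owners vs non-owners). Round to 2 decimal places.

dog owners without the outcome: 3075 − 1838 = 1237
non-owners with the outcome: 3584 − 1838 = 1746
non-owners without the outcome: 4419 − 1746 = 2673
OR = (1838 × 2673) / (1237 × 1746) = 4912974/2159802 ≈ 2.27

2.27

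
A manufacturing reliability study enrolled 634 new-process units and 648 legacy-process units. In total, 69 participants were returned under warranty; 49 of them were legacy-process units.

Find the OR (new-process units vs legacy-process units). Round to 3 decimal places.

OR ≈ 0.398

new-process units with the outcome: 69 − 49 = 20
new-process units without the outcome: 634 − 20 = 614
legacy-process units without the outcome: 648 − 49 = 599
OR = (20 × 599) / (614 × 49) = 11980/30086 ≈ 0.398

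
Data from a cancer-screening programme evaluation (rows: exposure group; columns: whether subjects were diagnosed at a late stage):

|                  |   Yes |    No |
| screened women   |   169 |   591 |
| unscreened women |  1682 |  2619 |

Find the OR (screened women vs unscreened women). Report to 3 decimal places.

OR = (169 × 2619) / (591 × 1682) = 442611/994062 ≈ 0.445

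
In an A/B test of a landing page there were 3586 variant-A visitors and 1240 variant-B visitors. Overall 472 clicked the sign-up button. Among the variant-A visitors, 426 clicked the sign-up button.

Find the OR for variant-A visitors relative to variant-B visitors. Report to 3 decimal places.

OR = 3.499

variant-A visitors without the outcome: 3586 − 426 = 3160
variant-B visitors with the outcome: 472 − 426 = 46
variant-B visitors without the outcome: 1240 − 46 = 1194
OR = (426 × 1194) / (3160 × 46) = 508644/145360 ≈ 3.499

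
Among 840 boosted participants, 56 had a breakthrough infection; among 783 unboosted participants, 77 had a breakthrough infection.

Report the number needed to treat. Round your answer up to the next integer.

32

risk, boosted participants = 56/840 = 0.066667
risk, unboosted participants = 77/783 = 0.098340
absolute risk difference = 0.031673
1 / 0.031673 = 31.573 → round up → 32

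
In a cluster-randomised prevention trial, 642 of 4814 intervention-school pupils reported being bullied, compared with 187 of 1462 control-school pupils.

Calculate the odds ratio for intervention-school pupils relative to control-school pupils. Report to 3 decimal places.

OR = (642 × 1275) / (4172 × 187) = 818550/780164 ≈ 1.049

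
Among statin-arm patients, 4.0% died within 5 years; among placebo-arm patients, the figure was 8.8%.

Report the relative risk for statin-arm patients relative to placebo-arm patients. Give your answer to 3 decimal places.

RR = 0.04000 / 0.08800 = 0.455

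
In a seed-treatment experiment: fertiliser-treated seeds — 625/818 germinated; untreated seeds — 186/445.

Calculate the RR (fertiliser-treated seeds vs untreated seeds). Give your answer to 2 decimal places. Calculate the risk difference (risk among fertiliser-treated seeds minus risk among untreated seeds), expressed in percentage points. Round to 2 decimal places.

risk, fertiliser-treated seeds = 625/818 = 0.7641
risk, untreated seeds = 186/445 = 0.4180
RR = 0.7641 / 0.4180 = 1.83
risk difference = 0.7641 − 0.4180 = 0.3461 → 34.61 percentage points

RR = 1.83; RD = 34.61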